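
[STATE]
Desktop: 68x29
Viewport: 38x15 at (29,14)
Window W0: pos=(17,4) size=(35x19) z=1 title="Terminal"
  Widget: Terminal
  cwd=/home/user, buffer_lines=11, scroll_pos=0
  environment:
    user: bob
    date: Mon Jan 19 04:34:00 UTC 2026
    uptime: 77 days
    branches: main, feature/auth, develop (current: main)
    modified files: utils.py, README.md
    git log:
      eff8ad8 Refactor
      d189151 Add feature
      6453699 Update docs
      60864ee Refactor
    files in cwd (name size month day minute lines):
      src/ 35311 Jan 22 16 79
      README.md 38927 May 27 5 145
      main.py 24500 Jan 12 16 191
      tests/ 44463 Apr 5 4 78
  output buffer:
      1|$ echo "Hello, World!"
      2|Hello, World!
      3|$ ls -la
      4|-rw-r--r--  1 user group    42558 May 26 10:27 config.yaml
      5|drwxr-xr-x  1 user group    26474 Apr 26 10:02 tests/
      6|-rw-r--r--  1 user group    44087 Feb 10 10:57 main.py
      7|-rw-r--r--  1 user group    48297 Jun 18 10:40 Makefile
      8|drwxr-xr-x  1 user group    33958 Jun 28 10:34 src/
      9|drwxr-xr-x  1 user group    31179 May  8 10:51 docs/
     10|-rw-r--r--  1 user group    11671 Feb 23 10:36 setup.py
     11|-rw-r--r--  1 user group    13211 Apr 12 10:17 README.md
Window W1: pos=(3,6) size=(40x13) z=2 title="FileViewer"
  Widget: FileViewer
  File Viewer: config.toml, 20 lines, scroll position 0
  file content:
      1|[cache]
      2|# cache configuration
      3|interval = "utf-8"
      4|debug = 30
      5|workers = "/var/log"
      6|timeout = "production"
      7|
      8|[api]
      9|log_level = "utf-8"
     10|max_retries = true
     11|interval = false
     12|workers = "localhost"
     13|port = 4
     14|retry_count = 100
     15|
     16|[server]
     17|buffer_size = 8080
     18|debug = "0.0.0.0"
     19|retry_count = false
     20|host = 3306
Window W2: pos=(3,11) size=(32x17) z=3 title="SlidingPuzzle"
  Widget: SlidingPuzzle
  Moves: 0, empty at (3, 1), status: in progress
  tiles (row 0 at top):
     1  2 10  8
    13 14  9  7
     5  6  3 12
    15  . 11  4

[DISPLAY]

     ┃      ░┃   33958┃               
     ┃      ░┃   31179┃               
     ┃      ░┃   11671┃               
     ┃      ▼┃   13211┃               
     ┃━━━━━━━┛        ┃               
     ┃                ┃               
     ┃                ┃               
     ┃                ┃               
     ┃━━━━━━━━━━━━━━━━┛               
     ┃                                
     ┃                                
     ┃                                
     ┃                                
━━━━━┛                                
                                      


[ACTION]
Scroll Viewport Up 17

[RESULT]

                                      
                                      
                                      
                                      
━━━━━━━━━━━━━━━━━━━━━━┓               
                      ┃               
━━━━━━━━━━━━━┓────────┨               
             ┃        ┃               
─────────────┨        ┃               
            ▲┃        ┃               
            █┃   42558┃               
━━━━━┓      ░┃   26474┃               
     ┃      ░┃   44087┃               
─────┨      ░┃   48297┃               
     ┃      ░┃   33958┃               


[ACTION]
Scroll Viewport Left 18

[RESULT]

                                      
                                      
                                      
                                      
      ┏━━━━━━━━━━━━━━━━━━━━━━━━━━━━━━━
      ┃ Terminal                      
━━━━━━━━━━━━━━━━━━━━━━━━━━━━━━━┓──────
ewer                           ┃      
───────────────────────────────┨      
                              ▲┃      
 configuration                █┃   425
━━━━━━━━━━━━━━━━━━━━━━━┓      ░┃   264
gPuzzle                ┃      ░┃   440
───────────────────────┨      ░┃   482
───┬────┬────┐         ┃      ░┃   339


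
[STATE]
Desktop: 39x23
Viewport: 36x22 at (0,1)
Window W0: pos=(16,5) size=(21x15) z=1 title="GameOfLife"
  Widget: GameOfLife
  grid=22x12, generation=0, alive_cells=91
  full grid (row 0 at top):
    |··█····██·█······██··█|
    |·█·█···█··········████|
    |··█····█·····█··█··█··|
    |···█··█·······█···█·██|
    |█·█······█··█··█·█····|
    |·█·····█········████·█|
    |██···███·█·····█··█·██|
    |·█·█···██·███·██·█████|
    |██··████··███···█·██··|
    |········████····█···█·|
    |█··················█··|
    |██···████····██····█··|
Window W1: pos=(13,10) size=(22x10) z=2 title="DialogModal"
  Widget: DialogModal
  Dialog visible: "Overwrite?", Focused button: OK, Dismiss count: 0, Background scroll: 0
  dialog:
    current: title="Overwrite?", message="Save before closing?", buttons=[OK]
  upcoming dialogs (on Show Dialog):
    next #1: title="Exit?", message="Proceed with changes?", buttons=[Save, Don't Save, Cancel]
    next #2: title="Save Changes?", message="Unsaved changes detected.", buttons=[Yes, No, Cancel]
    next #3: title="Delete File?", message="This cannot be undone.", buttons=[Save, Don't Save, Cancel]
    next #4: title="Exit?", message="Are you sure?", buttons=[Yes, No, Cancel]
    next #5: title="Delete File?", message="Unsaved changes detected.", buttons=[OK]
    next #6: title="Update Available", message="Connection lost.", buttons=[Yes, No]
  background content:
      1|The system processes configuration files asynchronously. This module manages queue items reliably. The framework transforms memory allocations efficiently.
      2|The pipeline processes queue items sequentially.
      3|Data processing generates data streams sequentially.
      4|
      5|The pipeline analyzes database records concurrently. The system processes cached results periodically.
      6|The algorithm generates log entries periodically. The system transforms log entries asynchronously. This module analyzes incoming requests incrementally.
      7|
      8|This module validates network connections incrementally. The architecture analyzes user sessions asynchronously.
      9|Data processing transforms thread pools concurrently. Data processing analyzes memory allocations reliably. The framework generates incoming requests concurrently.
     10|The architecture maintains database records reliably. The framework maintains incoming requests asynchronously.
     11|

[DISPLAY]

                                    
                                    
                                    
                                    
                ┏━━━━━━━━━━━━━━━━━━━
                ┃ GameOfLife        
                ┠───────────────────
                ┃Gen: 0             
                ┃█·█···█··········██
             ┏━━━━━━━━━━━━━━━━━━━━┓█
             ┃ DialogModal        ┃·
             ┠────────────────────┨·
             ┃Th┌──────────────┐es┃█
             ┃Th│  Overwrite?  │ss┃·
             ┃Da│Save before cl│ne┃█
             ┃  │     [OK]     │  ┃█
             ┃Th└──────────────┘ze┃·
             ┃The algorithm genera┃█
             ┗━━━━━━━━━━━━━━━━━━━━┛━
                                    
                                    
                                    


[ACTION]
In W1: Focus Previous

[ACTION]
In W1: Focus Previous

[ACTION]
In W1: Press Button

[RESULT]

                                    
                                    
                                    
                                    
                ┏━━━━━━━━━━━━━━━━━━━
                ┃ GameOfLife        
                ┠───────────────────
                ┃Gen: 0             
                ┃█·█···█··········██
             ┏━━━━━━━━━━━━━━━━━━━━┓█
             ┃ DialogModal        ┃·
             ┠────────────────────┨·
             ┃The system processes┃█
             ┃The pipeline process┃·
             ┃Data processing gene┃█
             ┃                    ┃█
             ┃The pipeline analyze┃·
             ┃The algorithm genera┃█
             ┗━━━━━━━━━━━━━━━━━━━━┛━
                                    
                                    
                                    


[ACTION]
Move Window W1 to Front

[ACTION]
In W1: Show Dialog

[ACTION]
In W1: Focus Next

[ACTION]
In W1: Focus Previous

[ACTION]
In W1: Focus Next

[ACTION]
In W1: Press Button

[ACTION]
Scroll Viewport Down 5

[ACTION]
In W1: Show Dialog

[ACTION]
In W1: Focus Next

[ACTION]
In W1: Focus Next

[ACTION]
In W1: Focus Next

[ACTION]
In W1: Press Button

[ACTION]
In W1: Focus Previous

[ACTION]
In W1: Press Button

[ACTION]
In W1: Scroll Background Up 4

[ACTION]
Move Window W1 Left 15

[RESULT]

                                    
                                    
                                    
                                    
                ┏━━━━━━━━━━━━━━━━━━━
                ┃ GameOfLife        
                ┠───────────────────
                ┃Gen: 0             
                ┃█·█···█··········██
┏━━━━━━━━━━━━━━━━━━━━┓·█·····█··█··█
┃ DialogModal        ┃█·······█···█·
┠────────────────────┨···█··█··█·█··
┃The system processes┃·█········████
┃The pipeline process┃██·█·····█··█·
┃Data processing gene┃·██·███·██·███
┃                    ┃██··███···█·██
┃The pipeline analyze┃··████····█···
┃The algorithm genera┃·············█
┗━━━━━━━━━━━━━━━━━━━━┛━━━━━━━━━━━━━━
                                    
                                    
                                    


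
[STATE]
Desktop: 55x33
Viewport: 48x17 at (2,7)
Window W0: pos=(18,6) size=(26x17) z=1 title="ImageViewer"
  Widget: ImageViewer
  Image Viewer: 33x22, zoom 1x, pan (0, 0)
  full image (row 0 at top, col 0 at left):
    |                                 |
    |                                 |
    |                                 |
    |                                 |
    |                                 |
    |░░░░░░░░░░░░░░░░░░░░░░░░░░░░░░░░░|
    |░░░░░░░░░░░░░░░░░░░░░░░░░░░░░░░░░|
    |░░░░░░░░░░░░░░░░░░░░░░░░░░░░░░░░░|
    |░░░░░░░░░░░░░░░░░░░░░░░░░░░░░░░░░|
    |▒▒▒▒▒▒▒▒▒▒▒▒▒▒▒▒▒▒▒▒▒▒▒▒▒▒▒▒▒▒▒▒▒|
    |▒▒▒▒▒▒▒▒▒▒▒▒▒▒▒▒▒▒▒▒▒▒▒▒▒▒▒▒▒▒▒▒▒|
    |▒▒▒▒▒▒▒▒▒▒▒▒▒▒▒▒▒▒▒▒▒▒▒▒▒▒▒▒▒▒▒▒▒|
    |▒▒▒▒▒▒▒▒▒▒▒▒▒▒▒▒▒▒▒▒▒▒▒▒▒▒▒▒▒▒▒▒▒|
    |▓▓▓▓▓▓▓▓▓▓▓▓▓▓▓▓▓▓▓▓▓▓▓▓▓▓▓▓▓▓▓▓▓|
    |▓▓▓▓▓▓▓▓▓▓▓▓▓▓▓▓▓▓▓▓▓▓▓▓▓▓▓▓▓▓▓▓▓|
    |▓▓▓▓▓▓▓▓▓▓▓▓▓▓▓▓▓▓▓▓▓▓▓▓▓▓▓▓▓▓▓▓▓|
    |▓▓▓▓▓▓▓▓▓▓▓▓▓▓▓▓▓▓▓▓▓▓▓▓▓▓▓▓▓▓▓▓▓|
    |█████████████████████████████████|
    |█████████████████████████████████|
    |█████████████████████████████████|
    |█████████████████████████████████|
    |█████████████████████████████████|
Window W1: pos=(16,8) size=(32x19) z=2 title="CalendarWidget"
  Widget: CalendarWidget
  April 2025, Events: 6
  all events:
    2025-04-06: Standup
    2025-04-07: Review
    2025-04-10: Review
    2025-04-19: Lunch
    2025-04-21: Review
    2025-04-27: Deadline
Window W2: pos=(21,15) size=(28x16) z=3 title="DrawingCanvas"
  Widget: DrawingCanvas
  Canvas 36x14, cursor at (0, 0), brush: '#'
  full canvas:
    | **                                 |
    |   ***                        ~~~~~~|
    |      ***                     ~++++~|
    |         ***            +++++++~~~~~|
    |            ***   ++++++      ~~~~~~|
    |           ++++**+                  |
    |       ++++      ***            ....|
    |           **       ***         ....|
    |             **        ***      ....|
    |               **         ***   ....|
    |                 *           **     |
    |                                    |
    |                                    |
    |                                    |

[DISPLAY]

                ┃ ImageViewer            ┃      
              ┏━━━━━━━━━━━━━━━━━━━━━━━━━━━━━━┓  
              ┃ CalendarWidget               ┃  
              ┠──────────────────────────────┨  
              ┃          April 2025          ┃  
              ┃Mo Tu We Th Fr Sa Su          ┃  
              ┃    1  2  3  4  5  6*         ┃  
              ┃ 7*  8  9 10* 11 12 13        ┃  
              ┃14 1┏━━━━━━━━━━━━━━━━━━━━━━━━━━┓ 
              ┃21* ┃ DrawingCanvas            ┃ 
              ┃28 2┠──────────────────────────┨ 
              ┃    ┃+**                       ┃ 
              ┃    ┃   ***                    ┃ 
              ┃    ┃      ***                 ┃ 
              ┃    ┃         ***            ++┃ 
              ┃    ┃            ***   ++++++  ┃ 
              ┃    ┃           ++++**+        ┃ 


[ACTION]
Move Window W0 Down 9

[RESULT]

                                                
              ┏━━━━━━━━━━━━━━━━━━━━━━━━━━━━━━┓  
              ┃ CalendarWidget               ┃  
              ┠──────────────────────────────┨  
              ┃          April 2025          ┃  
              ┃Mo Tu We Th Fr Sa Su          ┃  
              ┃    1  2  3  4  5  6*         ┃  
              ┃ 7*  8  9 10* 11 12 13        ┃  
              ┃14 1┏━━━━━━━━━━━━━━━━━━━━━━━━━━┓ 
              ┃21* ┃ DrawingCanvas            ┃ 
              ┃28 2┠──────────────────────────┨ 
              ┃    ┃+**                       ┃ 
              ┃    ┃   ***                    ┃ 
              ┃    ┃      ***                 ┃ 
              ┃    ┃         ***            ++┃ 
              ┃    ┃            ***   ++++++  ┃ 
              ┃    ┃           ++++**+        ┃ 


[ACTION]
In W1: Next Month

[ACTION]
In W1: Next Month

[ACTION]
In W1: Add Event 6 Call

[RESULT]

                                                
              ┏━━━━━━━━━━━━━━━━━━━━━━━━━━━━━━┓  
              ┃ CalendarWidget               ┃  
              ┠──────────────────────────────┨  
              ┃          June 2025           ┃  
              ┃Mo Tu We Th Fr Sa Su          ┃  
              ┃                   1          ┃  
              ┃ 2  3  4  5  6*  7  8         ┃  
              ┃ 9 1┏━━━━━━━━━━━━━━━━━━━━━━━━━━┓ 
              ┃16 1┃ DrawingCanvas            ┃ 
              ┃23 2┠──────────────────────────┨ 
              ┃30  ┃+**                       ┃ 
              ┃    ┃   ***                    ┃ 
              ┃    ┃      ***                 ┃ 
              ┃    ┃         ***            ++┃ 
              ┃    ┃            ***   ++++++  ┃ 
              ┃    ┃           ++++**+        ┃ 


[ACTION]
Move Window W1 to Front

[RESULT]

                                                
              ┏━━━━━━━━━━━━━━━━━━━━━━━━━━━━━━┓  
              ┃ CalendarWidget               ┃  
              ┠──────────────────────────────┨  
              ┃          June 2025           ┃  
              ┃Mo Tu We Th Fr Sa Su          ┃  
              ┃                   1          ┃  
              ┃ 2  3  4  5  6*  7  8         ┃  
              ┃ 9 10 11 12 13 14 15          ┃┓ 
              ┃16 17 18 19 20 21 22          ┃┃ 
              ┃23 24 25 26 27 28 29          ┃┨ 
              ┃30                            ┃┃ 
              ┃                              ┃┃ 
              ┃                              ┃┃ 
              ┃                              ┃┃ 
              ┃                              ┃┃ 
              ┃                              ┃┃ 


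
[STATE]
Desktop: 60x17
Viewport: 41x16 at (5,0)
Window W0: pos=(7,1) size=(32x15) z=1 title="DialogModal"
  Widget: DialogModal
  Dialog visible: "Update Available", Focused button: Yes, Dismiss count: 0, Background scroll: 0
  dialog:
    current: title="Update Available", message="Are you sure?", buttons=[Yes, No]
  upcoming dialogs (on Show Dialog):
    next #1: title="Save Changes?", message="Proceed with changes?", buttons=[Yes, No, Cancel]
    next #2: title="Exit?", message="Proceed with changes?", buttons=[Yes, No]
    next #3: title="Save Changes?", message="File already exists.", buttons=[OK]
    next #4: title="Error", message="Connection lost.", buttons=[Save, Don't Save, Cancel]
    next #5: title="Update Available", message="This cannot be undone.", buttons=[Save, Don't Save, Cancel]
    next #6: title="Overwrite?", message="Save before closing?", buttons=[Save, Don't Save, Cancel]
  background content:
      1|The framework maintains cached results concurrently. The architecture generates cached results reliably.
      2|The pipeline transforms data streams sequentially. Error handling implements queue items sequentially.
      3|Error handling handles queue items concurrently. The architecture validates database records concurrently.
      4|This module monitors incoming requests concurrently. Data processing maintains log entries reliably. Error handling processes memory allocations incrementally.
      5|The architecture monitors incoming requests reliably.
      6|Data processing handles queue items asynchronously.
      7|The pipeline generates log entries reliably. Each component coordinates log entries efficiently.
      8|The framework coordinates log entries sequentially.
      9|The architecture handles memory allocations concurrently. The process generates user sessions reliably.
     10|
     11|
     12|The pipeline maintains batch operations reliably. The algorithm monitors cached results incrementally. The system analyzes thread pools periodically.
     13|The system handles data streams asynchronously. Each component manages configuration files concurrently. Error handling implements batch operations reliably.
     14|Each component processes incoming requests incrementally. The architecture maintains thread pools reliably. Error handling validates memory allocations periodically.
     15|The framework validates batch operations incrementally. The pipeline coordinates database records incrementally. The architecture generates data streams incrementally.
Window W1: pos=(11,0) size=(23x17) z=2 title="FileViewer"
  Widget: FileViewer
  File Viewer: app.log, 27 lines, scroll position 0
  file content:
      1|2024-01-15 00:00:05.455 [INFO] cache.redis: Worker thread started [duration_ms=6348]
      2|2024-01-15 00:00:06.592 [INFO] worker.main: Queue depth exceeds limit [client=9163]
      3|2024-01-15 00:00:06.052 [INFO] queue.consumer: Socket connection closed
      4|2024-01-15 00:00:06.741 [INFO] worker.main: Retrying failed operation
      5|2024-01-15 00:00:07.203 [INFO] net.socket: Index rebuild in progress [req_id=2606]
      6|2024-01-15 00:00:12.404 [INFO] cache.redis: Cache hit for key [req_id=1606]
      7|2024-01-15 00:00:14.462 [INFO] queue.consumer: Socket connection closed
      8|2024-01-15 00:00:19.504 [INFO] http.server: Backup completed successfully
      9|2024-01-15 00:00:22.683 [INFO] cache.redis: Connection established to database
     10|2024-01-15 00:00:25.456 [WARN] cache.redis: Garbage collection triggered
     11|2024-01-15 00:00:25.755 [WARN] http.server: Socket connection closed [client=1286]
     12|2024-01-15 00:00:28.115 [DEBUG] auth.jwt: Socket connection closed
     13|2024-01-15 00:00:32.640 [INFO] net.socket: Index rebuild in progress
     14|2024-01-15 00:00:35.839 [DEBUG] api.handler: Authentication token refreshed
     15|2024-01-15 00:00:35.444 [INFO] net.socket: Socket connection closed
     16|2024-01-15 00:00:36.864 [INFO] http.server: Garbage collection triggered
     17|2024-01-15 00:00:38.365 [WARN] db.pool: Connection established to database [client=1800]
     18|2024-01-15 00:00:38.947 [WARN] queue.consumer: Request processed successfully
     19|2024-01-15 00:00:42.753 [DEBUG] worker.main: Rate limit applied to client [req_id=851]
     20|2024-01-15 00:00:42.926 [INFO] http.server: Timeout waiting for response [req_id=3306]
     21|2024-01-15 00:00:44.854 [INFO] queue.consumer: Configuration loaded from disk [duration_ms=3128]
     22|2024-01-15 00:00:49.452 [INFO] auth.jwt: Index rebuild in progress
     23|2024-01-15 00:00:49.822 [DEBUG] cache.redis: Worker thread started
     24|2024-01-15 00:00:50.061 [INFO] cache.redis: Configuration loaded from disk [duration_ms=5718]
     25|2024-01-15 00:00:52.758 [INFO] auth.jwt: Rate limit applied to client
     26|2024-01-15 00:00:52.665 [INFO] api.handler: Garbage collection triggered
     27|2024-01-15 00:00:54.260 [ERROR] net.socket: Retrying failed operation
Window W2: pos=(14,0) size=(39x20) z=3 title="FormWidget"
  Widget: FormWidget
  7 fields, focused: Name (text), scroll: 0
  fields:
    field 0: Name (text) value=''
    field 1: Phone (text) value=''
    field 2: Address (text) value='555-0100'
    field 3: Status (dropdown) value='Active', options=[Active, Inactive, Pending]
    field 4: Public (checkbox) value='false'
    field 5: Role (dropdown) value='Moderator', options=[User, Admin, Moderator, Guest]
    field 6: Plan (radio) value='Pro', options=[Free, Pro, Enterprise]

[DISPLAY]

      ┏━━┏━━━━━━━━━━━━━━━━━━━━━━━━━━━━━━━
  ┏━━━┃ F┃ FormWidget                    
  ┃ Di┠──┠───────────────────────────────
  ┠───┃20┃> Name:       [                
  ┃The┃20┃  Phone:      [                
  ┃The┃20┃  Address:    [555-0100        
  ┃Err┃20┃  Status:     [Active          
  ┃Thi┃20┃  Public:     [ ]              
  ┃The┃20┃  Role:       [Moderator       
  ┃Dat┃20┃  Plan:       ( ) Free  (●) Pro
  ┃The┃20┃                               
  ┃The┃20┃                               
  ┃The┃20┃                               
  ┃   ┃20┃                               
  ┃   ┃20┃                               
  ┗━━━┃20┃                               


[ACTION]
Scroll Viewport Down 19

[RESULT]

  ┏━━━┃ F┃ FormWidget                    
  ┃ Di┠──┠───────────────────────────────
  ┠───┃20┃> Name:       [                
  ┃The┃20┃  Phone:      [                
  ┃The┃20┃  Address:    [555-0100        
  ┃Err┃20┃  Status:     [Active          
  ┃Thi┃20┃  Public:     [ ]              
  ┃The┃20┃  Role:       [Moderator       
  ┃Dat┃20┃  Plan:       ( ) Free  (●) Pro
  ┃The┃20┃                               
  ┃The┃20┃                               
  ┃The┃20┃                               
  ┃   ┃20┃                               
  ┃   ┃20┃                               
  ┗━━━┃20┃                               
      ┗━━┃                               


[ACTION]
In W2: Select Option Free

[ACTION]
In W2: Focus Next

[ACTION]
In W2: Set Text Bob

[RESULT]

  ┏━━━┃ F┃ FormWidget                    
  ┃ Di┠──┠───────────────────────────────
  ┠───┃20┃  Name:       [                
  ┃The┃20┃> Phone:      [Bob             
  ┃The┃20┃  Address:    [555-0100        
  ┃Err┃20┃  Status:     [Active          
  ┃Thi┃20┃  Public:     [ ]              
  ┃The┃20┃  Role:       [Moderator       
  ┃Dat┃20┃  Plan:       ( ) Free  (●) Pro
  ┃The┃20┃                               
  ┃The┃20┃                               
  ┃The┃20┃                               
  ┃   ┃20┃                               
  ┃   ┃20┃                               
  ┗━━━┃20┃                               
      ┗━━┃                               


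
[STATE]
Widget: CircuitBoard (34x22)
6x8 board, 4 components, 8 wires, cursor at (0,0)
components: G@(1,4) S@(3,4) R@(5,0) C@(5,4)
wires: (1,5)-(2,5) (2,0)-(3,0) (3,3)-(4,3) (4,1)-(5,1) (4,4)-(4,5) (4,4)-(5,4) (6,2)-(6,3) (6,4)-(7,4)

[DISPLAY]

   0 1 2 3 4 5                    
0  [.]                            
                                  
1                   G   ·         
                        │         
2   ·                   ·         
    │                             
3   ·           ·   S             
                │                 
4       ·       ·   · ─ ·         
        │           │             
5   R   ·           C             
                                  
6           · ─ ·   ·             
                    │             
7                   ·             
Cursor: (0,0)                     
                                  
                                  
                                  
                                  
                                  


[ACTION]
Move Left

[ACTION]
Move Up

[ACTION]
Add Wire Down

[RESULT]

   0 1 2 3 4 5                    
0  [.]                            
    │                             
1   ·               G   ·         
                        │         
2   ·                   ·         
    │                             
3   ·           ·   S             
                │                 
4       ·       ·   · ─ ·         
        │           │             
5   R   ·           C             
                                  
6           · ─ ·   ·             
                    │             
7                   ·             
Cursor: (0,0)                     
                                  
                                  
                                  
                                  
                                  


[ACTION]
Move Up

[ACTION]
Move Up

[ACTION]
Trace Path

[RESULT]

   0 1 2 3 4 5                    
0  [.]                            
    │                             
1   ·               G   ·         
                        │         
2   ·                   ·         
    │                             
3   ·           ·   S             
                │                 
4       ·       ·   · ─ ·         
        │           │             
5   R   ·           C             
                                  
6           · ─ ·   ·             
                    │             
7                   ·             
Cursor: (0,0)  Trace: Path with 2 
                                  
                                  
                                  
                                  
                                  


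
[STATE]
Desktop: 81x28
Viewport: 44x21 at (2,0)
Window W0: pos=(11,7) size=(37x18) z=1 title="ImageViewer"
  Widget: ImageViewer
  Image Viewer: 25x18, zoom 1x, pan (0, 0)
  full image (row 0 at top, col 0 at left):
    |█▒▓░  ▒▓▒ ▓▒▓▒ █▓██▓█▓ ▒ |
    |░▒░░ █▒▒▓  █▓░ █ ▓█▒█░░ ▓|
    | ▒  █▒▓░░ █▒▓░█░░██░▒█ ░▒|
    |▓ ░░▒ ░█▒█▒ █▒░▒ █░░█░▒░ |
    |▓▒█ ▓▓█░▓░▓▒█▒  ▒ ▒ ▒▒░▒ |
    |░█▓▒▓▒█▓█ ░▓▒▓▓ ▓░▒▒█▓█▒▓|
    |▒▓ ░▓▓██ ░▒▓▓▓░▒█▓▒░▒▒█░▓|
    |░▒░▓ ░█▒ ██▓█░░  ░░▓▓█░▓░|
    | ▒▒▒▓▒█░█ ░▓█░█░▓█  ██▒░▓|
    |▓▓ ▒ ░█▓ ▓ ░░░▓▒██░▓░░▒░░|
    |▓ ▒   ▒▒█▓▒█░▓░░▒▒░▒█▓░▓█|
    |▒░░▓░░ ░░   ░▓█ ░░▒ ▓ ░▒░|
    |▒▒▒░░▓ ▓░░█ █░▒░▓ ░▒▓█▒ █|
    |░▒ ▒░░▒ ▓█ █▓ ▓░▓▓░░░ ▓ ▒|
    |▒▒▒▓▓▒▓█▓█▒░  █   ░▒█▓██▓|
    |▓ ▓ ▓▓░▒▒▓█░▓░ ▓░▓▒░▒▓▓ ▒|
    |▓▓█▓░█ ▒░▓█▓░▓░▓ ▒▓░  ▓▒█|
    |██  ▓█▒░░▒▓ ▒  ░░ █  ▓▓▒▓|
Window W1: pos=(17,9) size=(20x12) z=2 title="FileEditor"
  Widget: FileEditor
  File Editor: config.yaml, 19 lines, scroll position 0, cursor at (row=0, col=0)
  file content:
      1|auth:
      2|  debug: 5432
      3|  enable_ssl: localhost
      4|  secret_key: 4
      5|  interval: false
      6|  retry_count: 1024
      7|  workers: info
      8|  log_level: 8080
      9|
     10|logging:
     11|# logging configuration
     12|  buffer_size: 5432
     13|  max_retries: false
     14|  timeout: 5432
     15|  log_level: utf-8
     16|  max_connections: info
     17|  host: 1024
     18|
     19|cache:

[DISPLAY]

                                            
                                            
                                            
                                            
                                            
                                            
                                            
         ┏━━━━━━━━━━━━━━━━━━━━━━━━━━━━━━━━━━
         ┃ ImageViewer                      
         ┠─────┏━━━━━━━━━━━━━━━━━━┓─────────
         ┃█▒▓░ ┃ FileEditor       ┃         
         ┃░▒░░ ┠──────────────────┨         
         ┃ ▒  █┃█uth:            ▲┃         
         ┃▓ ░░▒┃  debug: 5432    █┃         
         ┃▓▒█ ▓┃  enable_ssl: loc░┃         
         ┃░█▓▒▓┃  secret_key: 4  ░┃         
         ┃▒▓ ░▓┃  interval: false░┃         
         ┃░▒░▓ ┃  retry_count: 10░┃         
         ┃ ▒▒▒▓┃  workers: info  ░┃         
         ┃▓▓ ▒ ┃  log_level: 8080▼┃         
         ┃▓ ▒  ┗━━━━━━━━━━━━━━━━━━┛         


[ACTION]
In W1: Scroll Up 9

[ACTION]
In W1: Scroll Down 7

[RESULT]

                                            
                                            
                                            
                                            
                                            
                                            
                                            
         ┏━━━━━━━━━━━━━━━━━━━━━━━━━━━━━━━━━━
         ┃ ImageViewer                      
         ┠─────┏━━━━━━━━━━━━━━━━━━┓─────────
         ┃█▒▓░ ┃ FileEditor       ┃         
         ┃░▒░░ ┠──────────────────┨         
         ┃ ▒  █┃  log_level: 8080▲┃         
         ┃▓ ░░▒┃                 ░┃         
         ┃▓▒█ ▓┃logging:         ░┃         
         ┃░█▓▒▓┃# logging configu░┃         
         ┃▒▓ ░▓┃  buffer_size: 54█┃         
         ┃░▒░▓ ┃  max_retries: fa░┃         
         ┃ ▒▒▒▓┃  timeout: 5432  ░┃         
         ┃▓▓ ▒ ┃  log_level: utf-▼┃         
         ┃▓ ▒  ┗━━━━━━━━━━━━━━━━━━┛         


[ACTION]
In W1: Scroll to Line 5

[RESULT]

                                            
                                            
                                            
                                            
                                            
                                            
                                            
         ┏━━━━━━━━━━━━━━━━━━━━━━━━━━━━━━━━━━
         ┃ ImageViewer                      
         ┠─────┏━━━━━━━━━━━━━━━━━━┓─────────
         ┃█▒▓░ ┃ FileEditor       ┃         
         ┃░▒░░ ┠──────────────────┨         
         ┃ ▒  █┃  interval: false▲┃         
         ┃▓ ░░▒┃  retry_count: 10░┃         
         ┃▓▒█ ▓┃  workers: info  ░┃         
         ┃░█▓▒▓┃  log_level: 8080█┃         
         ┃▒▓ ░▓┃                 ░┃         
         ┃░▒░▓ ┃logging:         ░┃         
         ┃ ▒▒▒▓┃# logging configu░┃         
         ┃▓▓ ▒ ┃  buffer_size: 54▼┃         
         ┃▓ ▒  ┗━━━━━━━━━━━━━━━━━━┛         


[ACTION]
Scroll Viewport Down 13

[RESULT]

         ┏━━━━━━━━━━━━━━━━━━━━━━━━━━━━━━━━━━
         ┃ ImageViewer                      
         ┠─────┏━━━━━━━━━━━━━━━━━━┓─────────
         ┃█▒▓░ ┃ FileEditor       ┃         
         ┃░▒░░ ┠──────────────────┨         
         ┃ ▒  █┃  interval: false▲┃         
         ┃▓ ░░▒┃  retry_count: 10░┃         
         ┃▓▒█ ▓┃  workers: info  ░┃         
         ┃░█▓▒▓┃  log_level: 8080█┃         
         ┃▒▓ ░▓┃                 ░┃         
         ┃░▒░▓ ┃logging:         ░┃         
         ┃ ▒▒▒▓┃# logging configu░┃         
         ┃▓▓ ▒ ┃  buffer_size: 54▼┃         
         ┃▓ ▒  ┗━━━━━━━━━━━━━━━━━━┛         
         ┃▒░░▓░░ ░░   ░▓█ ░░▒ ▓ ░▒░         
         ┃▒▒▒░░▓ ▓░░█ █░▒░▓ ░▒▓█▒ █         
         ┃░▒ ▒░░▒ ▓█ █▓ ▓░▓▓░░░ ▓ ▒         
         ┗━━━━━━━━━━━━━━━━━━━━━━━━━━━━━━━━━━
                                            
                                            
                                            


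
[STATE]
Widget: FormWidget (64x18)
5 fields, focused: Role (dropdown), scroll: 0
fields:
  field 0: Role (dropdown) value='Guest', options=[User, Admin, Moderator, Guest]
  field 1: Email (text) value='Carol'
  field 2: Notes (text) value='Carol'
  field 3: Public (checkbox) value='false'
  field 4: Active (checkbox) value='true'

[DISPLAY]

> Role:       [Guest                                          ▼]
  Email:      [Carol                                           ]
  Notes:      [Carol                                           ]
  Public:     [ ]                                               
  Active:     [x]                                               
                                                                
                                                                
                                                                
                                                                
                                                                
                                                                
                                                                
                                                                
                                                                
                                                                
                                                                
                                                                
                                                                


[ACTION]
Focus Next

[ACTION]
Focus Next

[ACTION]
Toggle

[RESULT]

  Role:       [Guest                                          ▼]
  Email:      [Carol                                           ]
> Notes:      [Carol                                           ]
  Public:     [ ]                                               
  Active:     [x]                                               
                                                                
                                                                
                                                                
                                                                
                                                                
                                                                
                                                                
                                                                
                                                                
                                                                
                                                                
                                                                
                                                                


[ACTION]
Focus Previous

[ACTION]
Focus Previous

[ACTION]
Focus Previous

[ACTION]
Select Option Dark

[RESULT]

  Role:       [Guest                                          ▼]
  Email:      [Carol                                           ]
  Notes:      [Carol                                           ]
  Public:     [ ]                                               
> Active:     [x]                                               
                                                                
                                                                
                                                                
                                                                
                                                                
                                                                
                                                                
                                                                
                                                                
                                                                
                                                                
                                                                
                                                                
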